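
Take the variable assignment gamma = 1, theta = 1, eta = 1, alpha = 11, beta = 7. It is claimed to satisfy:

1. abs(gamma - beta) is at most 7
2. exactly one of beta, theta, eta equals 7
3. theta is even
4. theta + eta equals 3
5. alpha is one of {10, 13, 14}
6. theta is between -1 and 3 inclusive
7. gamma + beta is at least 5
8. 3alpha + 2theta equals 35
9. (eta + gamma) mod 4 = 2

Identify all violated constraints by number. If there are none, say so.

Violated: 3, 4, 5.

1. abs(1 - 7) = 6; 6 ≤ 7  holds
2. beta=7, theta=1, eta=1; 1 of them equals 7  holds
3. theta = 1 is odd  fails
4. theta + eta = 1 + 1 = 2, not 3  fails
5. alpha = 11 is not in {10, 13, 14}  fails
6. theta = 1 lies in [-1, 3]  holds
7. gamma + beta = 1 + 7 = 8; 8 ≥ 5  holds
8. 3alpha + 2theta = 3(11) + 2(1) = 35  holds
9. eta + gamma = 2; 2 mod 4 = 2  holds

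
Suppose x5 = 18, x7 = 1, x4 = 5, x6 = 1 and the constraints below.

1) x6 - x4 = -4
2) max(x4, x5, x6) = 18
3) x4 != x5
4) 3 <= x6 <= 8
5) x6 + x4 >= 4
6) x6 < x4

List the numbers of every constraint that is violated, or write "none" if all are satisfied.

No — constraint 4 is not satisfied.

1) x6 - x4 = 1 - 5 = -4 — holds.
2) max(5, 18, 1) = 18 — holds.
3) x4 = 5, x5 = 18; distinct — holds.
4) x6 = 1 is outside [3, 8] — does not hold.
5) x6 + x4 = 1 + 5 = 6; 6 ≥ 4 — holds.
6) x6 = 1, x4 = 5; 1 < 5 — holds.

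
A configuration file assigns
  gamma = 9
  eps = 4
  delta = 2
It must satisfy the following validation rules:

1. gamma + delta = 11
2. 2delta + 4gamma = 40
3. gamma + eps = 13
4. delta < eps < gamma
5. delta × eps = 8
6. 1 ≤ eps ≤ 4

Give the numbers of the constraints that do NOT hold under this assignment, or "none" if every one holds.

All constraints are satisfied.

1. gamma + delta = 9 + 2 = 11  OK
2. 2delta + 4gamma = 2(2) + 4(9) = 40  OK
3. gamma + eps = 9 + 4 = 13  OK
4. values 2 < 4 < 9  OK
5. delta × eps = 2 × 4 = 8  OK
6. eps = 4 lies in [1, 4]  OK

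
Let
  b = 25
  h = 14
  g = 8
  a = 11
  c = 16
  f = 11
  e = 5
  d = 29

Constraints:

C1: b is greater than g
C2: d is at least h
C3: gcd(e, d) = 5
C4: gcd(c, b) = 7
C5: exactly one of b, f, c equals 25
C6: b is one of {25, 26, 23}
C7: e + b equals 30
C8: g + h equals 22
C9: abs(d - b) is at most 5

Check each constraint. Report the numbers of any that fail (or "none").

C1: b = 25, g = 8; 25 > 8 — holds.
C2: d = 29, h = 14; 29 ≥ 14 — holds.
C3: gcd(5, 29) = 1, not 5 — fails.
C4: gcd(16, 25) = 1, not 7 — fails.
C5: b=25, f=11, c=16; 1 of them equals 25 — holds.
C6: b = 25 is in {25, 26, 23} — holds.
C7: e + b = 5 + 25 = 30 — holds.
C8: g + h = 8 + 14 = 22 — holds.
C9: abs(29 - 25) = 4; 4 ≤ 5 — holds.

Violated: 3 and 4.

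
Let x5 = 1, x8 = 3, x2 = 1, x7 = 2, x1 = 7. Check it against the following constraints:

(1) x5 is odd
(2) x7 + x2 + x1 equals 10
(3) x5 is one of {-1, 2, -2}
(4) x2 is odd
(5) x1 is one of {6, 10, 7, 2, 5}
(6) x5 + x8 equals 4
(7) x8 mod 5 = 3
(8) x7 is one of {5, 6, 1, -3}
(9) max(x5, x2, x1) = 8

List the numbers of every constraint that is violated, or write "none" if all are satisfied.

Constraints 3, 8, and 9 are violated.

(1) x5 = 1 is odd — OK.
(2) x7 + x2 + x1 = 2 + 1 + 7 = 10 — OK.
(3) x5 = 1 is not in {-1, 2, -2} — violated.
(4) x2 = 1 is odd — OK.
(5) x1 = 7 is in {6, 10, 7, 2, 5} — OK.
(6) x5 + x8 = 1 + 3 = 4 — OK.
(7) 3 mod 5 = 3 — OK.
(8) x7 = 2 is not in {5, 6, 1, -3} — violated.
(9) max(1, 1, 7) = 7, not 8 — violated.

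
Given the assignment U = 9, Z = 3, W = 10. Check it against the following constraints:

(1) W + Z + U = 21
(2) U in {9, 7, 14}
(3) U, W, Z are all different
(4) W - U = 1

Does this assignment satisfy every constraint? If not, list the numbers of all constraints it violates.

(1) W + Z + U = 10 + 3 + 9 = 22, not 21 — does not hold.
(2) U = 9 is in {9, 7, 14} — holds.
(3) values 9, 10, 3 are pairwise distinct — holds.
(4) W - U = 10 - 9 = 1 — holds.

No — constraint 1 is not satisfied.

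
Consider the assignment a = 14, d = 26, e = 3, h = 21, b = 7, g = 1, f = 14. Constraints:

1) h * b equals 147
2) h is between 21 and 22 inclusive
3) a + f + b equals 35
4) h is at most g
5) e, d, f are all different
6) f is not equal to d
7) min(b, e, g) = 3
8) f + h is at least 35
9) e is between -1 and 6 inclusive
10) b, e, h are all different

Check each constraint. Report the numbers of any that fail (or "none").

Violated: 4, 7.

1) h * b = 21 * 7 = 147 — holds.
2) h = 21 lies in [21, 22] — holds.
3) a + f + b = 14 + 14 + 7 = 35 — holds.
4) h = 21, g = 1; 21 > 1 (want ≤) — fails.
5) values 3, 26, 14 are pairwise distinct — holds.
6) f = 14, d = 26; distinct — holds.
7) min(7, 3, 1) = 1, not 3 — fails.
8) f + h = 14 + 21 = 35; 35 ≥ 35 — holds.
9) e = 3 lies in [-1, 6] — holds.
10) values 7, 3, 21 are pairwise distinct — holds.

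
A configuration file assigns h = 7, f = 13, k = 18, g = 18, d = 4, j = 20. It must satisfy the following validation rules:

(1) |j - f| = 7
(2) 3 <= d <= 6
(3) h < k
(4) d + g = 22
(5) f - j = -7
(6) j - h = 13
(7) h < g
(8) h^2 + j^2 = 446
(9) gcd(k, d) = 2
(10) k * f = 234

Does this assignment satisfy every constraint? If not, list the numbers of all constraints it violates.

(1) |20 - 13| = 7  OK
(2) d = 4 lies in [3, 6]  OK
(3) h = 7, k = 18; 7 < 18  OK
(4) d + g = 4 + 18 = 22  OK
(5) f - j = 13 - 20 = -7  OK
(6) j - h = 20 - 7 = 13  OK
(7) h = 7, g = 18; 7 < 18  OK
(8) h^2 + j^2 = 7^2 + 20^2 = 49 + 400 = 449, not 446  FAIL
(9) gcd(18, 4) = 2  OK
(10) k * f = 18 * 13 = 234  OK

Violated: 8.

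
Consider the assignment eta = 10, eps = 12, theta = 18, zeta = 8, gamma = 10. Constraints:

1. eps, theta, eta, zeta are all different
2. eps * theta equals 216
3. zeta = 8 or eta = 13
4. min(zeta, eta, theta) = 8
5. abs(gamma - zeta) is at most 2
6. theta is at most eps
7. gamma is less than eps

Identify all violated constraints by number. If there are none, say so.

Constraint 6 is violated.

1. values 12, 18, 10, 8 are pairwise distinct — holds.
2. eps * theta = 12 * 18 = 216 — holds.
3. zeta = 8 = 8 (first disjunct) — holds.
4. min(8, 10, 18) = 8 — holds.
5. abs(10 - 8) = 2; 2 ≤ 2 — holds.
6. theta = 18, eps = 12; 18 > 12 (want ≤) — fails.
7. gamma = 10, eps = 12; 10 < 12 — holds.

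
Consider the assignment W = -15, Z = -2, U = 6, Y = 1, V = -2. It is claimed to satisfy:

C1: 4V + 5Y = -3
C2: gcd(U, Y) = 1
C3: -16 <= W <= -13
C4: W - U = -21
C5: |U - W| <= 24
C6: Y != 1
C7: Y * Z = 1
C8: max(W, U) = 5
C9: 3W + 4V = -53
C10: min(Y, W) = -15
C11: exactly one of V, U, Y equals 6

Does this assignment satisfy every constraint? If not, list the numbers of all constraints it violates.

C1: 4V + 5Y = 4(-2) + 5(1) = -3 — OK.
C2: gcd(6, 1) = 1 — OK.
C3: W = -15 lies in [-16, -13] — OK.
C4: W - U = -15 - 6 = -21 — OK.
C5: |6 - (-15)| = 21; 21 ≤ 24 — OK.
C6: Y = 1, but 1 is required to differ — violated.
C7: Y * Z = 1 * (-2) = -2, not 1 — violated.
C8: max(-15, 6) = 6, not 5 — violated.
C9: 3W + 4V = 3(-15) + 4(-2) = -53 — OK.
C10: min(1, -15) = -15 — OK.
C11: V=-2, U=6, Y=1; 1 of them equals 6 — OK.

Constraints 6, 7, and 8 do not hold.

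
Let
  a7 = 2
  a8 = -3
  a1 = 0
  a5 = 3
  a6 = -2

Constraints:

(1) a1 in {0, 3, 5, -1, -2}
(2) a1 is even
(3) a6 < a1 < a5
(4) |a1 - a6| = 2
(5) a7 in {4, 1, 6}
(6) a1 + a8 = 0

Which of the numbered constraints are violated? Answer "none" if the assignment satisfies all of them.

(1) a1 = 0 is in {0, 3, 5, -1, -2} — holds.
(2) a1 = 0 is even — holds.
(3) values -2 < 0 < 3 — holds.
(4) |0 - (-2)| = 2 — holds.
(5) a7 = 2 is not in {4, 1, 6} — fails.
(6) a1 + a8 = 0 + (-3) = -3, not 0 — fails.

Constraints 5 and 6 do not hold.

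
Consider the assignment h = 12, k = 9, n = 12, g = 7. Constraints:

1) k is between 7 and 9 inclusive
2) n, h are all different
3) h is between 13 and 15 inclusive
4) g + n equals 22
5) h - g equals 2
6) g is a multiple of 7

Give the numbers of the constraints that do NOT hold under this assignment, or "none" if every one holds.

Constraints 2, 3, 4, and 5 are violated.

1) k = 9 lies in [7, 9] — holds.
2) n = h = 12, not all different — fails.
3) h = 12 is outside [13, 15] — fails.
4) g + n = 7 + 12 = 19, not 22 — fails.
5) h - g = 12 - 7 = 5, not 2 — fails.
6) 7 / 7 = 1, so 7 divides 7 — holds.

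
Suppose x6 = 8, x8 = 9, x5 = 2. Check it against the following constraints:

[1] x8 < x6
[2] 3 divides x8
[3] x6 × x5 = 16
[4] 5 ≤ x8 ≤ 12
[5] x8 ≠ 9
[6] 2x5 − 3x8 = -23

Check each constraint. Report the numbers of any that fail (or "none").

[1] x8 = 9, x6 = 8; 9 ≥ 8 (want <)  no
[2] 9 / 3 = 3, so 3 divides 9  yes
[3] x6 × x5 = 8 × 2 = 16  yes
[4] x8 = 9 lies in [5, 12]  yes
[5] x8 = 9, but 9 is required to differ  no
[6] 2x5 − 3x8 = 2(2) − 3(9) = -23  yes

No — constraints 1, 5 are not satisfied.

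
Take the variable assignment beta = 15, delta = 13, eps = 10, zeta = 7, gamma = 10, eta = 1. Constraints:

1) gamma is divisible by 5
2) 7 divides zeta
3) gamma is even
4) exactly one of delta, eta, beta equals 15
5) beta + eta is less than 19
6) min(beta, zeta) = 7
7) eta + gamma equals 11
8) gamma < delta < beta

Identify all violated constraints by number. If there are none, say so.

No violations.

1) 10 / 5 = 2, so 5 divides 10  ✓
2) 7 / 7 = 1, so 7 divides 7  ✓
3) gamma = 10 is even  ✓
4) delta=13, eta=1, beta=15; 1 of them equals 15  ✓
5) beta + eta = 15 + 1 = 16; 16 < 19  ✓
6) min(15, 7) = 7  ✓
7) eta + gamma = 1 + 10 = 11  ✓
8) values 10 < 13 < 15  ✓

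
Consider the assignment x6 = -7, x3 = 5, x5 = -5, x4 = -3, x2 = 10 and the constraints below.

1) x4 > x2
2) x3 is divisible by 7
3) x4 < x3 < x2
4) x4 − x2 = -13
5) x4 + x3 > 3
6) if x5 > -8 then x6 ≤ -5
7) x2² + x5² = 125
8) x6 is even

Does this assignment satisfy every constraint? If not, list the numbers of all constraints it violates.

Constraints 1, 2, 5, 8 are violated.

1) x4 = -3, x2 = 10; -3 ≤ 10 (want >)  no
2) 5 = 7×0 + 5, so 7 does not divide 5  no
3) values -3 < 5 < 10  yes
4) x4 − x2 = -3 − 10 = -13  yes
5) x4 + x3 = -3 + 5 = 2; 2 ≤ 3, bound 3 not met  no
6) x5 = -5 > -8, so we need x6 ≤ -5; x6 = -7 ≤ -5  yes
7) x2² + x5² = 10² + (-5)² = 100 + 25 = 125  yes
8) x6 = -7 is odd  no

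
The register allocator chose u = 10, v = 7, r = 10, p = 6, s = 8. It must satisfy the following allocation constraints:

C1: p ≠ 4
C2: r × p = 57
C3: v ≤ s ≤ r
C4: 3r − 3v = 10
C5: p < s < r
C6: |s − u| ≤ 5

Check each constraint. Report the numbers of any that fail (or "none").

C1: p = 6, and 6 ≠ 4 — holds.
C2: r × p = 10 × 6 = 60, not 57 — does not hold.
C3: values 7 ≤ 8 ≤ 10 — holds.
C4: 3r − 3v = 3(10) − 3(7) = 9, not 10 — does not hold.
C5: values 6 < 8 < 10 — holds.
C6: |8 − 10| = 2; 2 ≤ 5 — holds.

Constraints 2 and 4 do not hold.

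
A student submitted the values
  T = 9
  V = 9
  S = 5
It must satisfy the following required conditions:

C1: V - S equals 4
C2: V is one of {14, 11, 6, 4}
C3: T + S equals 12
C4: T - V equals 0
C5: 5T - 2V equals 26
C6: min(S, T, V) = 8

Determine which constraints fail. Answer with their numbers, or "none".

Constraints 2, 3, 5, and 6 do not hold.

C1: V - S = 9 - 5 = 4 — satisfied.
C2: V = 9 is not in {14, 11, 6, 4} — violated.
C3: T + S = 9 + 5 = 14, not 12 — violated.
C4: T - V = 9 - 9 = 0 — satisfied.
C5: 5T - 2V = 5(9) - 2(9) = 27, not 26 — violated.
C6: min(5, 9, 9) = 5, not 8 — violated.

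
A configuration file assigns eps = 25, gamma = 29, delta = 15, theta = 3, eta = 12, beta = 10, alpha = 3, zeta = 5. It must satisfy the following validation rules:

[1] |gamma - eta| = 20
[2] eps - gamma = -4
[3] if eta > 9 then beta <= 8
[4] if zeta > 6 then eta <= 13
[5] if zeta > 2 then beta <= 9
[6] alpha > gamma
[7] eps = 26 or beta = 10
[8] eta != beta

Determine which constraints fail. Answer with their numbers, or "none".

[1] |29 - 12| = 17, not 20  false
[2] eps - gamma = 25 - 29 = -4  true
[3] eta = 12 > 9, so we need beta ≤ 8; but beta = 10 > 8  false
[4] zeta = 5, not > 6; antecedent false, conditional vacuously true  true
[5] zeta = 5 > 2, so we need beta ≤ 9; but beta = 10 > 9  false
[6] alpha = 3, gamma = 29; 3 ≤ 29 (want >)  false
[7] eps = 25 ≠ 26, but beta = 10 = 10 (second disjunct)  true
[8] eta = 12, beta = 10; distinct  true

Constraints 1, 3, 5, and 6 do not hold.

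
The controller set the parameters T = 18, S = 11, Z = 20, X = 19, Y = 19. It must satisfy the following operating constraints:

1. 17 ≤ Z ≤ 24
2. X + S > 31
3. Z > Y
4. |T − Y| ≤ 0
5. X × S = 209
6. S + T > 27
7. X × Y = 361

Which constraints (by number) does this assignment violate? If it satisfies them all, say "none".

Constraints 2, 4 do not hold.

1. Z = 20 lies in [17, 24] — holds.
2. X + S = 19 + 11 = 30; 30 ≤ 31, bound 31 not met — fails.
3. Z = 20, Y = 19; 20 > 19 — holds.
4. |18 − 19| = 1; 1 > 0, exceeds bound 0 — fails.
5. X × S = 19 × 11 = 209 — holds.
6. S + T = 11 + 18 = 29; 29 > 27 — holds.
7. X × Y = 19 × 19 = 361 — holds.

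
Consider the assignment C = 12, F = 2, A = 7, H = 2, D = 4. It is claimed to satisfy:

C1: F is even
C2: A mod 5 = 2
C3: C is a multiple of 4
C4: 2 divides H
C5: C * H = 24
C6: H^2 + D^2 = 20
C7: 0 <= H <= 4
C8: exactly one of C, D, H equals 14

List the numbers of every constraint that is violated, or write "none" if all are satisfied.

C1: F = 2 is even  OK
C2: 7 mod 5 = 2  OK
C3: 12 / 4 = 3, so 4 divides 12  OK
C4: 2 / 2 = 1, so 2 divides 2  OK
C5: C * H = 12 * 2 = 24  OK
C6: H^2 + D^2 = 2^2 + 4^2 = 4 + 16 = 20  OK
C7: H = 2 lies in [0, 4]  OK
C8: C=12, D=4, H=2; 0 of them equal 14, not exactly one  FAIL

No — constraint 8 is not satisfied.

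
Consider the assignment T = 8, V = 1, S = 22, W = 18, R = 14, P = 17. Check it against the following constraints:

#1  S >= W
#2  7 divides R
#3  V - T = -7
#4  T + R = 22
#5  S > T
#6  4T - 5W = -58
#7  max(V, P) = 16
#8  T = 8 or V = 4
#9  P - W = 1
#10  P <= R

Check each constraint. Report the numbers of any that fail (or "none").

Violated: 7, 9, and 10.

#1 S = 22, W = 18; 22 ≥ 18  ✔
#2 14 / 7 = 2, so 7 divides 14  ✔
#3 V - T = 1 - 8 = -7  ✔
#4 T + R = 8 + 14 = 22  ✔
#5 S = 22, T = 8; 22 > 8  ✔
#6 4T - 5W = 4(8) - 5(18) = -58  ✔
#7 max(1, 17) = 17, not 16  ✘
#8 T = 8 = 8 (first disjunct)  ✔
#9 P - W = 17 - 18 = -1, not 1  ✘
#10 P = 17, R = 14; 17 > 14 (want ≤)  ✘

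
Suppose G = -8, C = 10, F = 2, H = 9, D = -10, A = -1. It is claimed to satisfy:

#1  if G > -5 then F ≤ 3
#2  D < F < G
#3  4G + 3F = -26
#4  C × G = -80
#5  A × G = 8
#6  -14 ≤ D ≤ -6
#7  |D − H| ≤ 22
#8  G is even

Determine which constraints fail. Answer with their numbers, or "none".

No — constraint 2 is not satisfied.

#1 G = -8, not > -5; antecedent false, conditional vacuously true — OK.
#2 values -10, 2, -8; F = 2 is not < G = -8 — violated.
#3 4G + 3F = 4(-8) + 3(2) = -26 — OK.
#4 C × G = 10 × (-8) = -80 — OK.
#5 A × G = -1 × (-8) = 8 — OK.
#6 D = -10 lies in [-14, -6] — OK.
#7 |-10 − 9| = 19; 19 ≤ 22 — OK.
#8 G = -8 is even — OK.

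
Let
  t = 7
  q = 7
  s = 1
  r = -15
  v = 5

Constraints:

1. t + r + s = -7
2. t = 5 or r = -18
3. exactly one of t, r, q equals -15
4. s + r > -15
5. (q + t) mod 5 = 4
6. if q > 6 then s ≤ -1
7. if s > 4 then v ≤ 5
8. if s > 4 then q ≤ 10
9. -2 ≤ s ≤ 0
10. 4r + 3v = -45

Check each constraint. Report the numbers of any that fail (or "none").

1. t + r + s = 7 + (-15) + 1 = -7 — holds.
2. t = 7 ≠ 5 and r = -15 ≠ -18; both disjuncts false — does not hold.
3. t=7, r=-15, q=7; 1 of them equals -15 — holds.
4. s + r = 1 + (-15) = -14; -14 > -15 — holds.
5. q + t = 14; 14 mod 5 = 4 — holds.
6. q = 7 > 6, so we need s ≤ -1; but s = 1 > -1 — does not hold.
7. s = 1, not > 4; antecedent false, conditional vacuously true — holds.
8. s = 1, not > 4; antecedent false, conditional vacuously true — holds.
9. s = 1 is outside [-2, 0] — does not hold.
10. 4r + 3v = 4(-15) + 3(5) = -45 — holds.

Violated: 2, 6, and 9.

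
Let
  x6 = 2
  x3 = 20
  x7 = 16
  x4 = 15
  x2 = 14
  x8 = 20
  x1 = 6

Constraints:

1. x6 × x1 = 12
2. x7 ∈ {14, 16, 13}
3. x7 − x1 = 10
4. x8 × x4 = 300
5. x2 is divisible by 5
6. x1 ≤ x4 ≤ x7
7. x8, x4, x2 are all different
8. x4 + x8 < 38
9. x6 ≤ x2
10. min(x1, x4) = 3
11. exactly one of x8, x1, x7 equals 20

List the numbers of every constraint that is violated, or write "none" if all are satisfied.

The assignment fails constraints 5 and 10.

1. x6 × x1 = 2 × 6 = 12 — holds.
2. x7 = 16 is in {14, 16, 13} — holds.
3. x7 − x1 = 16 − 6 = 10 — holds.
4. x8 × x4 = 20 × 15 = 300 — holds.
5. 14 = 5×2 + 4, so 5 does not divide 14 — fails.
6. values 6 ≤ 15 ≤ 16 — holds.
7. values 20, 15, 14 are pairwise distinct — holds.
8. x4 + x8 = 15 + 20 = 35; 35 < 38 — holds.
9. x6 = 2, x2 = 14; 2 ≤ 14 — holds.
10. min(6, 15) = 6, not 3 — fails.
11. x8=20, x1=6, x7=16; 1 of them equals 20 — holds.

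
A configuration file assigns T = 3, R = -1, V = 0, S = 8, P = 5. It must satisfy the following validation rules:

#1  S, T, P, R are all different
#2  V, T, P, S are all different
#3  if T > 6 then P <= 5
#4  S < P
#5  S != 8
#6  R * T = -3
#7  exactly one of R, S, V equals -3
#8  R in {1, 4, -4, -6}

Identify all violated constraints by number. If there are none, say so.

#1 values 8, 3, 5, -1 are pairwise distinct — holds.
#2 values 0, 3, 5, 8 are pairwise distinct — holds.
#3 T = 3, not > 6; antecedent false, conditional vacuously true — holds.
#4 S = 8, P = 5; 8 ≥ 5 (want <) — does not hold.
#5 S = 8, but 8 is required to differ — does not hold.
#6 R * T = -1 * 3 = -3 — holds.
#7 R=-1, S=8, V=0; 0 of them equal -3, not exactly one — does not hold.
#8 R = -1 is not in {1, 4, -4, -6} — does not hold.

Constraints 4, 5, 7, and 8 are violated.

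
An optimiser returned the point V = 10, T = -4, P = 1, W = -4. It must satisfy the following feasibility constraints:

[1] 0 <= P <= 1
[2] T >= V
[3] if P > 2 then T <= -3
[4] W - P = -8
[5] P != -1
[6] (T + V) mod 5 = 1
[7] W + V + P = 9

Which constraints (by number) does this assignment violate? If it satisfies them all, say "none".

No — constraints 2, 4, and 7 are not satisfied.

[1] P = 1 lies in [0, 1] — satisfied.
[2] T = -4, V = 10; -4 < 10 (want ≥) — violated.
[3] P = 1, not > 2; antecedent false, conditional vacuously true — satisfied.
[4] W - P = -4 - 1 = -5, not -8 — violated.
[5] P = 1, and 1 ≠ -1 — satisfied.
[6] T + V = 6; 6 mod 5 = 1 — satisfied.
[7] W + V + P = -4 + 10 + 1 = 7, not 9 — violated.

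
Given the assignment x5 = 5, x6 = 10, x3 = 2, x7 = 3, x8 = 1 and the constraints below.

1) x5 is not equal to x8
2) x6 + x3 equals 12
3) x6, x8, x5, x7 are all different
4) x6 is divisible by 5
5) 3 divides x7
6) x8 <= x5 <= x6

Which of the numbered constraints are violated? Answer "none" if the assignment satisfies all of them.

1) x5 = 5, x8 = 1; distinct  yes
2) x6 + x3 = 10 + 2 = 12  yes
3) values 10, 1, 5, 3 are pairwise distinct  yes
4) 10 / 5 = 2, so 5 divides 10  yes
5) 3 / 3 = 1, so 3 divides 3  yes
6) values 1 <= 5 <= 10  yes

None — every constraint holds.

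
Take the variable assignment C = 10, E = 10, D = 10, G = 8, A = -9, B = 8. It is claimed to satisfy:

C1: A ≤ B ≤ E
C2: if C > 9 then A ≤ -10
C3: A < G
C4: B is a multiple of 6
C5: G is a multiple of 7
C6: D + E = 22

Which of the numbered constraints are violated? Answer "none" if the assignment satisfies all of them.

C1: values -9 ≤ 8 ≤ 10 — OK.
C2: C = 10 > 9, so we need A ≤ -10; but A = -9 > -10 — violated.
C3: A = -9, G = 8; -9 < 8 — OK.
C4: 8 = 6×1 + 2, so 6 does not divide 8 — violated.
C5: 8 = 7×1 + 1, so 7 does not divide 8 — violated.
C6: D + E = 10 + 10 = 20, not 22 — violated.

Violated: 2, 4, 5, and 6.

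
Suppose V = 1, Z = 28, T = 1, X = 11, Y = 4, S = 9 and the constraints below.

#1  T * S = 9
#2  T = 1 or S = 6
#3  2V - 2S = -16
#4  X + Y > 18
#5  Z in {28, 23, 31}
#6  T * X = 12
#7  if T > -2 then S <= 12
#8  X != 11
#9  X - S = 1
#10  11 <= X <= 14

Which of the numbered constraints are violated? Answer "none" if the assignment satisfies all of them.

#1 T * S = 1 * 9 = 9 — holds.
#2 T = 1 = 1 (first disjunct) — holds.
#3 2V - 2S = 2(1) - 2(9) = -16 — holds.
#4 X + Y = 11 + 4 = 15; 15 ≤ 18, bound 18 not met — fails.
#5 Z = 28 is in {28, 23, 31} — holds.
#6 T * X = 1 * 11 = 11, not 12 — fails.
#7 T = 1 > -2, so we need S ≤ 12; S = 9 ≤ 12 — holds.
#8 X = 11, but 11 is required to differ — fails.
#9 X - S = 11 - 9 = 2, not 1 — fails.
#10 X = 11 lies in [11, 14] — holds.

Violated: 4, 6, 8, and 9.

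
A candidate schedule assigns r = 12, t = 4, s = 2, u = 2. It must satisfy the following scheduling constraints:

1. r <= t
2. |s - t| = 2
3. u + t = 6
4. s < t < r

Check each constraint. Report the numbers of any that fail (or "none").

1. r = 12, t = 4; 12 > 4 (want ≤) — fails.
2. |2 - 4| = 2 — holds.
3. u + t = 2 + 4 = 6 — holds.
4. values 2 < 4 < 12 — holds.

The assignment fails constraint 1.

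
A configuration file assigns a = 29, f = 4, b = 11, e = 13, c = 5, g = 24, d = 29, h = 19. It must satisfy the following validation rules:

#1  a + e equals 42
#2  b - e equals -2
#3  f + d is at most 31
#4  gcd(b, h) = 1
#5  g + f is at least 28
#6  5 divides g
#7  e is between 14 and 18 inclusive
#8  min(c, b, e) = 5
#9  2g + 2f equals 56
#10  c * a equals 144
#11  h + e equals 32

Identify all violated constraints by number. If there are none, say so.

#1 a + e = 29 + 13 = 42 — satisfied.
#2 b - e = 11 - 13 = -2 — satisfied.
#3 f + d = 4 + 29 = 33; 33 > 31, bound 31 not met — violated.
#4 gcd(11, 19) = 1 — satisfied.
#5 g + f = 24 + 4 = 28; 28 ≥ 28 — satisfied.
#6 24 = 5*4 + 4, so 5 does not divide 24 — violated.
#7 e = 13 is outside [14, 18] — violated.
#8 min(5, 11, 13) = 5 — satisfied.
#9 2g + 2f = 2(24) + 2(4) = 56 — satisfied.
#10 c * a = 5 * 29 = 145, not 144 — violated.
#11 h + e = 19 + 13 = 32 — satisfied.

No — constraints 3, 6, 7, and 10 are not satisfied.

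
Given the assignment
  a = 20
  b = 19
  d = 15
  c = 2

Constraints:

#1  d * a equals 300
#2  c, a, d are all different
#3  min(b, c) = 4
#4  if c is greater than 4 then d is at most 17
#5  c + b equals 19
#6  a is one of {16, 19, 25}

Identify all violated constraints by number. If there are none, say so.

The assignment fails constraints 3, 5, 6.

#1 d * a = 15 * 20 = 300 — satisfied.
#2 values 2, 20, 15 are pairwise distinct — satisfied.
#3 min(19, 2) = 2, not 4 — violated.
#4 c = 2, not > 4; antecedent false, conditional vacuously true — satisfied.
#5 c + b = 2 + 19 = 21, not 19 — violated.
#6 a = 20 is not in {16, 19, 25} — violated.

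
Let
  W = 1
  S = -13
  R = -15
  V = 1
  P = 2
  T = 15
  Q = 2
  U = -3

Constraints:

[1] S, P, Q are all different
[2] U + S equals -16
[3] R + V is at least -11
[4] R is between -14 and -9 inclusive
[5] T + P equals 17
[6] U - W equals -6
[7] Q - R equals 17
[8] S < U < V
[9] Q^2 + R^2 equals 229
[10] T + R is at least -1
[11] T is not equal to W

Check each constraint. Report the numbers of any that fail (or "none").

Constraints 1, 3, 4, and 6 are violated.

[1] P = Q = 2, not all different — fails.
[2] U + S = -3 + (-13) = -16 — holds.
[3] R + V = -15 + 1 = -14; -14 < -11, bound -11 not met — fails.
[4] R = -15 is outside [-14, -9] — fails.
[5] T + P = 15 + 2 = 17 — holds.
[6] U - W = -3 - 1 = -4, not -6 — fails.
[7] Q - R = 2 - (-15) = 17 — holds.
[8] values -13 < -3 < 1 — holds.
[9] Q^2 + R^2 = 2^2 + (-15)^2 = 4 + 225 = 229 — holds.
[10] T + R = 15 + (-15) = 0; 0 ≥ -1 — holds.
[11] T = 15, W = 1; distinct — holds.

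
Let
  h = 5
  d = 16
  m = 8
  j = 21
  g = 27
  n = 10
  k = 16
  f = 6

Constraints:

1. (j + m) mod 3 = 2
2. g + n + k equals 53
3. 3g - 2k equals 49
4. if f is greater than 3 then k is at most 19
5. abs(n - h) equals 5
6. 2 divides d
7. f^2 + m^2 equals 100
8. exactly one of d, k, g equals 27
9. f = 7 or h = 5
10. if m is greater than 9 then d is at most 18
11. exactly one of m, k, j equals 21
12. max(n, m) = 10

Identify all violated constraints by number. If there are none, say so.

1. j + m = 29; 29 mod 3 = 2 — holds.
2. g + n + k = 27 + 10 + 16 = 53 — holds.
3. 3g - 2k = 3(27) - 2(16) = 49 — holds.
4. f = 6 > 3, so we need k ≤ 19; k = 16 ≤ 19 — holds.
5. abs(10 - 5) = 5 — holds.
6. 16 / 2 = 8, so 2 divides 16 — holds.
7. f^2 + m^2 = 6^2 + 8^2 = 36 + 64 = 100 — holds.
8. d=16, k=16, g=27; 1 of them equals 27 — holds.
9. f = 6 ≠ 7, but h = 5 = 5 (second disjunct) — holds.
10. m = 8, not > 9; antecedent false, conditional vacuously true — holds.
11. m=8, k=16, j=21; 1 of them equals 21 — holds.
12. max(10, 8) = 10 — holds.

Yes — all constraints hold.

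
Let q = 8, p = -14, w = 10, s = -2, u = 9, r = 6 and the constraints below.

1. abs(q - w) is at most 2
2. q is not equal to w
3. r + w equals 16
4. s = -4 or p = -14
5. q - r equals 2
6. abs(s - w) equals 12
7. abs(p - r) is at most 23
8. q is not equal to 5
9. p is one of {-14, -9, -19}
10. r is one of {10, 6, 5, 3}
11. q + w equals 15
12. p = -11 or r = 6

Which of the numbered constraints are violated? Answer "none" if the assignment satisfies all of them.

1. abs(8 - 10) = 2; 2 ≤ 2 — holds.
2. q = 8, w = 10; distinct — holds.
3. r + w = 6 + 10 = 16 — holds.
4. s = -2 ≠ -4, but p = -14 = -14 (second disjunct) — holds.
5. q - r = 8 - 6 = 2 — holds.
6. abs(-2 - 10) = 12 — holds.
7. abs(-14 - 6) = 20; 20 ≤ 23 — holds.
8. q = 8, and 8 ≠ 5 — holds.
9. p = -14 is in {-14, -9, -19} — holds.
10. r = 6 is in {10, 6, 5, 3} — holds.
11. q + w = 8 + 10 = 18, not 15 — fails.
12. p = -14 ≠ -11, but r = 6 = 6 (second disjunct) — holds.

Violated: 11.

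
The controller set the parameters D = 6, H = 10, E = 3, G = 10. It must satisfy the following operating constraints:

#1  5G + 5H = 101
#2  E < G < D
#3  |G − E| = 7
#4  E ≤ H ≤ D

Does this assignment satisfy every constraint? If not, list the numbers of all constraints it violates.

Violated: 1, 2, and 4.

#1 5G + 5H = 5(10) + 5(10) = 100, not 101  false
#2 values 3, 10, 6; G = 10 is not < D = 6  false
#3 |10 − 3| = 7  true
#4 values 3, 10, 6; H = 10 is not ≤ D = 6  false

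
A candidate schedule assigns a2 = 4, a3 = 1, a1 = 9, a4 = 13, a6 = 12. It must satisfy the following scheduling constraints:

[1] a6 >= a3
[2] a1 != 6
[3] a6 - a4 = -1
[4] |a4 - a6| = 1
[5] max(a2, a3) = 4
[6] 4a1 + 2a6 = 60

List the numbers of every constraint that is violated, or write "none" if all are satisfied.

[1] a6 = 12, a3 = 1; 12 ≥ 1  OK
[2] a1 = 9, and 9 ≠ 6  OK
[3] a6 - a4 = 12 - 13 = -1  OK
[4] |13 - 12| = 1  OK
[5] max(4, 1) = 4  OK
[6] 4a1 + 2a6 = 4(9) + 2(12) = 60  OK

None — every constraint holds.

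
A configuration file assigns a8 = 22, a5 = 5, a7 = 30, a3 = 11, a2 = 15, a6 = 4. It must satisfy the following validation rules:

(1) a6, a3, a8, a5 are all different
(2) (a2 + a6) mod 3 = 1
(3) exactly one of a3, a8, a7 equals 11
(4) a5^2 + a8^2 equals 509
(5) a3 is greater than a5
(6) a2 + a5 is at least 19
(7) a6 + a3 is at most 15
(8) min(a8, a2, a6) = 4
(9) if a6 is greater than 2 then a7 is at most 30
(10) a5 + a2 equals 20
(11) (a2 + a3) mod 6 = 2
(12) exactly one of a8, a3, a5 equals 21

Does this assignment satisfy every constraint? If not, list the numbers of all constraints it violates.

Constraint 12 does not hold.

(1) values 4, 11, 22, 5 are pairwise distinct — holds.
(2) a2 + a6 = 19; 19 mod 3 = 1 — holds.
(3) a3=11, a8=22, a7=30; 1 of them equals 11 — holds.
(4) a5^2 + a8^2 = 5^2 + 22^2 = 25 + 484 = 509 — holds.
(5) a3 = 11, a5 = 5; 11 > 5 — holds.
(6) a2 + a5 = 15 + 5 = 20; 20 ≥ 19 — holds.
(7) a6 + a3 = 4 + 11 = 15; 15 ≤ 15 — holds.
(8) min(22, 15, 4) = 4 — holds.
(9) a6 = 4 > 2, so we need a7 ≤ 30; a7 = 30 ≤ 30 — holds.
(10) a5 + a2 = 5 + 15 = 20 — holds.
(11) a2 + a3 = 26; 26 mod 6 = 2 — holds.
(12) a8=22, a3=11, a5=5; 0 of them equal 21, not exactly one — fails.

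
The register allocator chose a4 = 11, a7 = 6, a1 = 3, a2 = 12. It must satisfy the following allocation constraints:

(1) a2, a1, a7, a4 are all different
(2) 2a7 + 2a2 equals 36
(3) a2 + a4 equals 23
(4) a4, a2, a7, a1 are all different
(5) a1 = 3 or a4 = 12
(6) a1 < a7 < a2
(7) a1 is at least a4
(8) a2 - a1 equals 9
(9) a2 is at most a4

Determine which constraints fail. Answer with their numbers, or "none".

The assignment fails constraints 7 and 9.

(1) values 12, 3, 6, 11 are pairwise distinct  OK
(2) 2a7 + 2a2 = 2(6) + 2(12) = 36  OK
(3) a2 + a4 = 12 + 11 = 23  OK
(4) values 11, 12, 6, 3 are pairwise distinct  OK
(5) a1 = 3 = 3 (first disjunct)  OK
(6) values 3 < 6 < 12  OK
(7) a1 = 3, a4 = 11; 3 < 11 (want ≥)  FAIL
(8) a2 - a1 = 12 - 3 = 9  OK
(9) a2 = 12, a4 = 11; 12 > 11 (want ≤)  FAIL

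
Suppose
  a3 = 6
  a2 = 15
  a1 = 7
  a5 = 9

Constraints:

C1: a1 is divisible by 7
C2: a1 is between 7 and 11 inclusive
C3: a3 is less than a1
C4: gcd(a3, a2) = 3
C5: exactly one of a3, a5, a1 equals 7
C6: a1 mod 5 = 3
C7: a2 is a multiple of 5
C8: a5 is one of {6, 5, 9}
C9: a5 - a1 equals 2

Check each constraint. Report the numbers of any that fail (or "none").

Violated: 6.

C1: 7 / 7 = 1, so 7 divides 7 — satisfied.
C2: a1 = 7 lies in [7, 11] — satisfied.
C3: a3 = 6, a1 = 7; 6 < 7 — satisfied.
C4: gcd(6, 15) = 3 — satisfied.
C5: a3=6, a5=9, a1=7; 1 of them equals 7 — satisfied.
C6: 7 mod 5 = 2, not 3 — violated.
C7: 15 / 5 = 3, so 5 divides 15 — satisfied.
C8: a5 = 9 is in {6, 5, 9} — satisfied.
C9: a5 - a1 = 9 - 7 = 2 — satisfied.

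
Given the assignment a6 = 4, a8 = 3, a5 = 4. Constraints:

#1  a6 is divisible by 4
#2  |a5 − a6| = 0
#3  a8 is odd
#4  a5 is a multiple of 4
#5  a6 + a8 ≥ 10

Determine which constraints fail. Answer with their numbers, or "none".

#1 4 / 4 = 1, so 4 divides 4 — satisfied.
#2 |4 − 4| = 0 — satisfied.
#3 a8 = 3 is odd — satisfied.
#4 4 / 4 = 1, so 4 divides 4 — satisfied.
#5 a6 + a8 = 4 + 3 = 7; 7 < 10, bound 10 not met — violated.

No — constraint 5 is not satisfied.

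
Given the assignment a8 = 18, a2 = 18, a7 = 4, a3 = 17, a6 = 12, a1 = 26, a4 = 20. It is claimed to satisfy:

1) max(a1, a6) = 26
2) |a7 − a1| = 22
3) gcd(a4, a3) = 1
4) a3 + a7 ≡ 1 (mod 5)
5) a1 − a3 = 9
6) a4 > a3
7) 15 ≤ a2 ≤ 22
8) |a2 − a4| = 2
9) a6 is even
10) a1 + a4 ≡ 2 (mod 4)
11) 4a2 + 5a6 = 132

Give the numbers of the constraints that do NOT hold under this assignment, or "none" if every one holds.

All constraints are satisfied.

1) max(26, 12) = 26  yes
2) |4 − 26| = 22  yes
3) gcd(20, 17) = 1  yes
4) a3 + a7 = 21; 21 mod 5 = 1  yes
5) a1 − a3 = 26 − 17 = 9  yes
6) a4 = 20, a3 = 17; 20 > 17  yes
7) a2 = 18 lies in [15, 22]  yes
8) |18 − 20| = 2  yes
9) a6 = 12 is even  yes
10) a1 + a4 = 46; 46 mod 4 = 2  yes
11) 4a2 + 5a6 = 4(18) + 5(12) = 132  yes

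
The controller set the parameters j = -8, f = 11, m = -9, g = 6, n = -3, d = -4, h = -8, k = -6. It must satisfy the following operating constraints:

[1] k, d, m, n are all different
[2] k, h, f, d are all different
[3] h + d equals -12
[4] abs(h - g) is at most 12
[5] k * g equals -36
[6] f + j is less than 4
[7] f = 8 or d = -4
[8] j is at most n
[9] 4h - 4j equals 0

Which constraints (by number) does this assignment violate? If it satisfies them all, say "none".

The assignment fails constraint 4.

[1] values -6, -4, -9, -3 are pairwise distinct — holds.
[2] values -6, -8, 11, -4 are pairwise distinct — holds.
[3] h + d = -8 + (-4) = -12 — holds.
[4] abs(-8 - 6) = 14; 14 > 12, exceeds bound 12 — does not hold.
[5] k * g = -6 * 6 = -36 — holds.
[6] f + j = 11 + (-8) = 3; 3 < 4 — holds.
[7] f = 11 ≠ 8, but d = -4 = -4 (second disjunct) — holds.
[8] j = -8, n = -3; -8 ≤ -3 — holds.
[9] 4h - 4j = 4(-8) - 4(-8) = 0 — holds.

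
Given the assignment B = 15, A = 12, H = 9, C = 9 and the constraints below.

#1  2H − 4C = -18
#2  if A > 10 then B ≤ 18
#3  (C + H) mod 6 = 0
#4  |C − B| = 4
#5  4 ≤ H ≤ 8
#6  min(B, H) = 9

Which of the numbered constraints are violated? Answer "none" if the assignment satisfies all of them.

#1 2H − 4C = 2(9) − 4(9) = -18  true
#2 A = 12 > 10, so we need B ≤ 18; B = 15 ≤ 18  true
#3 C + H = 18; 18 mod 6 = 0  true
#4 |9 − 15| = 6, not 4  false
#5 H = 9 is outside [4, 8]  false
#6 min(15, 9) = 9  true

Constraints 4 and 5 do not hold.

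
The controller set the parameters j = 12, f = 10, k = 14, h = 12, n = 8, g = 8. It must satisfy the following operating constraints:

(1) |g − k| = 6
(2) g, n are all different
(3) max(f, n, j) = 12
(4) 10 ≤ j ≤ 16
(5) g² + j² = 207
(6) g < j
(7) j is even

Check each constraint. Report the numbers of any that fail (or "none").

Constraints 2, 5 do not hold.

(1) |8 − 14| = 6  holds
(2) g = n = 8, not all different  fails
(3) max(10, 8, 12) = 12  holds
(4) j = 12 lies in [10, 16]  holds
(5) g² + j² = 8² + 12² = 64 + 144 = 208, not 207  fails
(6) g = 8, j = 12; 8 < 12  holds
(7) j = 12 is even  holds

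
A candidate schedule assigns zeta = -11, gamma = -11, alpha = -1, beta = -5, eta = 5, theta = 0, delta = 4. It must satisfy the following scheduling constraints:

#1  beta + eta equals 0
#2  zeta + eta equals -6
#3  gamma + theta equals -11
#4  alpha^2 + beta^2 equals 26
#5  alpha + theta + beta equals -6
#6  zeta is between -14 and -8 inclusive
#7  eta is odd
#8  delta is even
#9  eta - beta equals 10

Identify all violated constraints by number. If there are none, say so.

#1 beta + eta = -5 + 5 = 0  true
#2 zeta + eta = -11 + 5 = -6  true
#3 gamma + theta = -11 + 0 = -11  true
#4 alpha^2 + beta^2 = (-1)^2 + (-5)^2 = 1 + 25 = 26  true
#5 alpha + theta + beta = -1 + 0 + (-5) = -6  true
#6 zeta = -11 lies in [-14, -8]  true
#7 eta = 5 is odd  true
#8 delta = 4 is even  true
#9 eta - beta = 5 - (-5) = 10  true

All constraints are satisfied.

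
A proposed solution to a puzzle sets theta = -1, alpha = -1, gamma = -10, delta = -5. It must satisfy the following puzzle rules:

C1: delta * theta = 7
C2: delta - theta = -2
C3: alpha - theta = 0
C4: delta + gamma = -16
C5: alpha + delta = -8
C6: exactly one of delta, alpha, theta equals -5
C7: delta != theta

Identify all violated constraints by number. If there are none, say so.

The assignment fails constraints 1, 2, 4, and 5.

C1: delta * theta = -5 * (-1) = 5, not 7  ✗
C2: delta - theta = -5 - (-1) = -4, not -2  ✗
C3: alpha - theta = -1 - (-1) = 0  ✓
C4: delta + gamma = -5 + (-10) = -15, not -16  ✗
C5: alpha + delta = -1 + (-5) = -6, not -8  ✗
C6: delta=-5, alpha=-1, theta=-1; 1 of them equals -5  ✓
C7: delta = -5, theta = -1; distinct  ✓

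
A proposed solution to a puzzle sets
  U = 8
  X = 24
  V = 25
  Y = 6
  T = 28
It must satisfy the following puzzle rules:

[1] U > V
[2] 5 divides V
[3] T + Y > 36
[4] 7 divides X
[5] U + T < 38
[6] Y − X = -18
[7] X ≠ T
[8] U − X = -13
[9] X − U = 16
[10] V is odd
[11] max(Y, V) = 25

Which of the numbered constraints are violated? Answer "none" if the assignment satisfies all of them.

[1] U = 8, V = 25; 8 ≤ 25 (want >)  ✘
[2] 25 / 5 = 5, so 5 divides 25  ✔
[3] T + Y = 28 + 6 = 34; 34 ≤ 36, bound 36 not met  ✘
[4] 24 = 7×3 + 3, so 7 does not divide 24  ✘
[5] U + T = 8 + 28 = 36; 36 < 38  ✔
[6] Y − X = 6 − 24 = -18  ✔
[7] X = 24, T = 28; distinct  ✔
[8] U − X = 8 − 24 = -16, not -13  ✘
[9] X − U = 24 − 8 = 16  ✔
[10] V = 25 is odd  ✔
[11] max(6, 25) = 25  ✔

Constraints 1, 3, 4, 8 are violated.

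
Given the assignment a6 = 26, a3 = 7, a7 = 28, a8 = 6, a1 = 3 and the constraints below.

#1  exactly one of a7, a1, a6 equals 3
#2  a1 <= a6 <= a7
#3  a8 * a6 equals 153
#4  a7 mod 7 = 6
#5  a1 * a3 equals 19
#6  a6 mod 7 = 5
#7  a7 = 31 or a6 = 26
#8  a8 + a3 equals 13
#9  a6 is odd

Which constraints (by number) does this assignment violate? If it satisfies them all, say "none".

#1 a7=28, a1=3, a6=26; 1 of them equals 3 — satisfied.
#2 values 3 <= 26 <= 28 — satisfied.
#3 a8 * a6 = 6 * 26 = 156, not 153 — violated.
#4 28 mod 7 = 0, not 6 — violated.
#5 a1 * a3 = 3 * 7 = 21, not 19 — violated.
#6 26 mod 7 = 5 — satisfied.
#7 a7 = 28 ≠ 31, but a6 = 26 = 26 (second disjunct) — satisfied.
#8 a8 + a3 = 6 + 7 = 13 — satisfied.
#9 a6 = 26 is even — violated.

Violated: 3, 4, 5, 9.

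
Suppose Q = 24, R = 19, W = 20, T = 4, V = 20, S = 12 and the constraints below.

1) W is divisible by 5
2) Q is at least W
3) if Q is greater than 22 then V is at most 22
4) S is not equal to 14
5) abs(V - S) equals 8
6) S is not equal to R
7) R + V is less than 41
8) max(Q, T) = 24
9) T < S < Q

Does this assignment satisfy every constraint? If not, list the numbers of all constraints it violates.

None — every constraint holds.

1) 20 / 5 = 4, so 5 divides 20 — OK.
2) Q = 24, W = 20; 24 ≥ 20 — OK.
3) Q = 24 > 22, so we need V ≤ 22; V = 20 ≤ 22 — OK.
4) S = 12, and 12 ≠ 14 — OK.
5) abs(20 - 12) = 8 — OK.
6) S = 12, R = 19; distinct — OK.
7) R + V = 19 + 20 = 39; 39 < 41 — OK.
8) max(24, 4) = 24 — OK.
9) values 4 < 12 < 24 — OK.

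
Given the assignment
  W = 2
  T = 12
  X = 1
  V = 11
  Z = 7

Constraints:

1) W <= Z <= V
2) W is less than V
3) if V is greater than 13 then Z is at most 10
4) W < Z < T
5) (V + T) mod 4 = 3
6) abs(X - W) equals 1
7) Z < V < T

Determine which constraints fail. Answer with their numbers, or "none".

1) values 2 <= 7 <= 11  true
2) W = 2, V = 11; 2 < 11  true
3) V = 11, not > 13; antecedent false, conditional vacuously true  true
4) values 2 < 7 < 12  true
5) V + T = 23; 23 mod 4 = 3  true
6) abs(1 - 2) = 1  true
7) values 7 < 11 < 12  true

All constraints are satisfied.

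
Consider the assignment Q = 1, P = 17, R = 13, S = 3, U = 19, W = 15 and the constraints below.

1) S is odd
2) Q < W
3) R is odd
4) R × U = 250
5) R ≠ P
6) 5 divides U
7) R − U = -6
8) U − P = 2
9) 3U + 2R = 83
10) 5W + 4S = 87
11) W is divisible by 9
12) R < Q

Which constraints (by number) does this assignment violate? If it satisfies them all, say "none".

Constraints 4, 6, 11, 12 are violated.

1) S = 3 is odd — OK.
2) Q = 1, W = 15; 1 < 15 — OK.
3) R = 13 is odd — OK.
4) R × U = 13 × 19 = 247, not 250 — violated.
5) R = 13, P = 17; distinct — OK.
6) 19 = 5×3 + 4, so 5 does not divide 19 — violated.
7) R − U = 13 − 19 = -6 — OK.
8) U − P = 19 − 17 = 2 — OK.
9) 3U + 2R = 3(19) + 2(13) = 83 — OK.
10) 5W + 4S = 5(15) + 4(3) = 87 — OK.
11) 15 = 9×1 + 6, so 9 does not divide 15 — violated.
12) R = 13, Q = 1; 13 ≥ 1 (want <) — violated.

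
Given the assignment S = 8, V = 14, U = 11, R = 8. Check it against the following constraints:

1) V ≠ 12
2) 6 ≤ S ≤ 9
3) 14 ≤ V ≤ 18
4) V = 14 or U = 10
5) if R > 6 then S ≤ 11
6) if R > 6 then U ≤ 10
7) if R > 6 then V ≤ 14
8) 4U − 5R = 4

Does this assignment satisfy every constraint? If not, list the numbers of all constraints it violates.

1) V = 14, and 14 ≠ 12  ✔
2) S = 8 lies in [6, 9]  ✔
3) V = 14 lies in [14, 18]  ✔
4) V = 14 = 14 (first disjunct)  ✔
5) R = 8 > 6, so we need S ≤ 11; S = 8 ≤ 11  ✔
6) R = 8 > 6, so we need U ≤ 10; but U = 11 > 10  ✘
7) R = 8 > 6, so we need V ≤ 14; V = 14 ≤ 14  ✔
8) 4U − 5R = 4(11) − 5(8) = 4  ✔

Constraint 6 is violated.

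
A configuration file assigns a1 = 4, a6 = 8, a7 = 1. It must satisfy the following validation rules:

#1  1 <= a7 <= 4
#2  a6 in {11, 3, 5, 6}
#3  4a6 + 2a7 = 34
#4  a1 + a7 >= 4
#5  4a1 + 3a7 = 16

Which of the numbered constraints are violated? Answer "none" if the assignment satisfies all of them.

#1 a7 = 1 lies in [1, 4]  ✓
#2 a6 = 8 is not in {11, 3, 5, 6}  ✗
#3 4a6 + 2a7 = 4(8) + 2(1) = 34  ✓
#4 a1 + a7 = 4 + 1 = 5; 5 ≥ 4  ✓
#5 4a1 + 3a7 = 4(4) + 3(1) = 19, not 16  ✗

No — constraints 2 and 5 are not satisfied.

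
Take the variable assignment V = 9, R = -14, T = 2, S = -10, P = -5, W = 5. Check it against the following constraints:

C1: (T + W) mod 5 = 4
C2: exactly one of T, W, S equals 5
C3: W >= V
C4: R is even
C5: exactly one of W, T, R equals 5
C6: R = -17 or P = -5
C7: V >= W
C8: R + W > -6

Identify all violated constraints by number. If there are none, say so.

The assignment fails constraints 1, 3, and 8.

C1: T + W = 7; 7 mod 5 = 2, not 4  ✗
C2: T=2, W=5, S=-10; 1 of them equals 5  ✓
C3: W = 5, V = 9; 5 < 9 (want ≥)  ✗
C4: R = -14 is even  ✓
C5: W=5, T=2, R=-14; 1 of them equals 5  ✓
C6: R = -14 ≠ -17, but P = -5 = -5 (second disjunct)  ✓
C7: V = 9, W = 5; 9 ≥ 5  ✓
C8: R + W = -14 + 5 = -9; -9 ≤ -6, bound -6 not met  ✗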